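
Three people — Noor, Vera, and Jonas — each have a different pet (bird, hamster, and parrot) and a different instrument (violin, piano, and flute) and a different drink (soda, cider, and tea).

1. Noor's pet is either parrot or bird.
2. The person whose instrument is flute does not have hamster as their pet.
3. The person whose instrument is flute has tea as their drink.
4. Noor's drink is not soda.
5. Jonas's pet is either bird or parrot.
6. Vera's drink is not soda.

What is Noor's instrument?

With clues 1–6, piano and violin are impossible for Noor's instrument.
That leaves flute.

flute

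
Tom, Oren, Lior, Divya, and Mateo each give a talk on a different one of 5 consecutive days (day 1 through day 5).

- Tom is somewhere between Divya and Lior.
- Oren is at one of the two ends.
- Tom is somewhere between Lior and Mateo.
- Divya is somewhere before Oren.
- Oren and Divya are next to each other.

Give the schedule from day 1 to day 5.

From clue 1: Tom is in {2,3,4}.
From clues 1–2: Oren is in {1,5}.
From clues 1–4: Oren → day 5.
From clues 1–5: Lior → day 1, Tom → day 2, Mateo → day 3, Divya → day 4.

Lior, Tom, Mateo, Divya, Oren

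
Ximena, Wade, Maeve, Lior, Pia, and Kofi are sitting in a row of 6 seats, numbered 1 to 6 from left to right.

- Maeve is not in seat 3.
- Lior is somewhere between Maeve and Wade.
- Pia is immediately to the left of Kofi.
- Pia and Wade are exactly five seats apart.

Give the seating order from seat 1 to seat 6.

Pia, Kofi, Ximena, Maeve, Lior, Wade

From clue 1: Maeve is in {1,2,4,5,6}.
From clues 1–2: Lior is in {2,3,4,5}.
From clues 1–4: Pia → seat 1, Kofi → seat 2, Ximena → seat 3, Maeve → seat 4, Lior → seat 5, Wade → seat 6.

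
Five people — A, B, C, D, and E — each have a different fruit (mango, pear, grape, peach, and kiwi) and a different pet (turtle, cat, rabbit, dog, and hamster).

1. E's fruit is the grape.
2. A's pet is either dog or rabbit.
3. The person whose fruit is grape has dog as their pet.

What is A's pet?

rabbit

With clues 1–2, cat, hamster, and turtle are impossible for A's pet.
With clues 1–3, dog is impossible for A's pet.
That leaves rabbit.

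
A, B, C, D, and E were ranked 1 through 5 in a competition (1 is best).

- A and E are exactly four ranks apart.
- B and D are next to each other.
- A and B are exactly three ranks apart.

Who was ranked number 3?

With clue 1, A and E are ruled out for rank 3.
With clues 1–2, C is ruled out for rank 3.
With clues 1–3, B is ruled out for rank 3.
So rank 3 is D.

D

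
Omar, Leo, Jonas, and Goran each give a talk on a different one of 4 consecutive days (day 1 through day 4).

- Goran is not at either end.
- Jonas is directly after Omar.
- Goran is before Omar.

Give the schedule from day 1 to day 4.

From clue 1: Goran is in {2,3}.
From clues 1–2: Omar is in {1,3}.
From clues 1–3: Leo → day 1, Goran → day 2, Omar → day 3, Jonas → day 4.

Leo, Goran, Omar, Jonas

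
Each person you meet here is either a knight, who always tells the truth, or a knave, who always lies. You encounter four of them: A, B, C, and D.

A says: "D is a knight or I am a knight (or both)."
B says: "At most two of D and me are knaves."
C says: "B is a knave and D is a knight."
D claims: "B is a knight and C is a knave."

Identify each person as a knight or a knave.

A: knight, B: knight, C: knave, D: knight

Regardless of anyone's role, B's statement is true, so B is a knight.
With that fixed, C's statement is false, so C is a knave.
With that fixed, D's statement is true, so D is a knight.
With that fixed, A's statement is true, so A is a knight.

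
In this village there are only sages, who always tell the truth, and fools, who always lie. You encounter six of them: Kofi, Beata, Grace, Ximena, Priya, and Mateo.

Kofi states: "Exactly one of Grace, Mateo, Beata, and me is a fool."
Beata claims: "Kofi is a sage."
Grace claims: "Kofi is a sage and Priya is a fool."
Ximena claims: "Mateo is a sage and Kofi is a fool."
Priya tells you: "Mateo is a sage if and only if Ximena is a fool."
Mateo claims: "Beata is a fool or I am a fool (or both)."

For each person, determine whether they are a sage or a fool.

Consider Kofi. Suppose Kofi is a sage.
Then no assignment of the remaining roles makes every statement match its speaker's type — contradiction.
So Kofi is a fool.
With that fixed, Beata's statement is false, so Beata is a fool.
With that fixed, Grace's statement is false, so Grace is a fool.
With that fixed, Mateo's statement is true, so Mateo is a sage.
With that fixed, Ximena's statement is true, so Ximena is a sage.
With that fixed, Priya's statement is false, so Priya is a fool.

Kofi: fool, Beata: fool, Grace: fool, Ximena: sage, Priya: fool, Mateo: sage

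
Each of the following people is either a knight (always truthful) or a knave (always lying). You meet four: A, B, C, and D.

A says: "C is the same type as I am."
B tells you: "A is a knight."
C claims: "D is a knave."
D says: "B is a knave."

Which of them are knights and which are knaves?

Consider A. Suppose A is a knave.
Then no assignment of the remaining roles makes every statement match its speaker's type — contradiction.
So A is a knight.
With that fixed, B's statement is true, so B is a knight.
With that fixed, D's statement is false, so D is a knave.
With that fixed, C's statement is true, so C is a knight.

A: knight, B: knight, C: knight, D: knave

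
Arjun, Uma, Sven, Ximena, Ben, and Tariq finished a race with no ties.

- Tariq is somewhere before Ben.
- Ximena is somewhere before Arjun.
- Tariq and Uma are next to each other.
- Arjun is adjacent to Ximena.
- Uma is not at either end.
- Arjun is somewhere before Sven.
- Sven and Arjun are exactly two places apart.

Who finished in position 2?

Uma

With clues 1–3, Ben is ruled out for place 2.
With clues 1–4, Sven is ruled out for place 2.
With clues 1–6, Tariq and Ximena are ruled out for place 2.
With clues 1–7, Arjun is ruled out for place 2.
So place 2 is Uma.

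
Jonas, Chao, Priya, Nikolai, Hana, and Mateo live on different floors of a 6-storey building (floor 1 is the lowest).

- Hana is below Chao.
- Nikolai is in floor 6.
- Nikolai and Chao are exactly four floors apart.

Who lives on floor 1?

With clue 1, Chao is ruled out for floor 1.
With clues 1–2, Nikolai is ruled out for floor 1.
With clues 1–3, Jonas, Mateo, and Priya are ruled out for floor 1.
So floor 1 is Hana.

Hana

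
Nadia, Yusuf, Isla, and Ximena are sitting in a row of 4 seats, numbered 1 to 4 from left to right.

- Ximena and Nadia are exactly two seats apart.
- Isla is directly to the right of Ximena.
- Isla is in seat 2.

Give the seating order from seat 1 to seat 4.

From clues 1–2: Nadia is in {1,3,4}.
From clues 1–3: Ximena → seat 1, Isla → seat 2, Nadia → seat 3, Yusuf → seat 4.

Ximena, Isla, Nadia, Yusuf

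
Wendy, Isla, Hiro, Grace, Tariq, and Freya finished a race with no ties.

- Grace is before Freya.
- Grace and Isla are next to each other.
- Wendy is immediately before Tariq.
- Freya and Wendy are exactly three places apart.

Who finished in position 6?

With clue 1, Grace is ruled out for place 6.
With clues 1–2, Isla is ruled out for place 6.
With clues 1–3, Wendy is ruled out for place 6.
With clues 1–4, Hiro and Tariq are ruled out for place 6.
So place 6 is Freya.

Freya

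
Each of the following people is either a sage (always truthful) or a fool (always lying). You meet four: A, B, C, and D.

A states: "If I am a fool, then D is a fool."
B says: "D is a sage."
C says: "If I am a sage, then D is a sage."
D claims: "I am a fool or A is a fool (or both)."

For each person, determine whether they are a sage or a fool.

Consider A. Suppose A is a sage.
Then whichever role D has, D's statement has the wrong truth value — contradiction.
So A is a fool.
With that fixed, D's statement is true, so D is a sage.
With that fixed, B's statement is true, so B is a sage.
With that fixed, C's statement is true, so C is a sage.

A: fool, B: sage, C: sage, D: sage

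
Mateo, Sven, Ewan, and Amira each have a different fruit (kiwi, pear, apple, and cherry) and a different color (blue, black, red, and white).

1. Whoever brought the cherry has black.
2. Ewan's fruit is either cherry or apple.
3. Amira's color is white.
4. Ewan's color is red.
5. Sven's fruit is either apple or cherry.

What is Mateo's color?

With clues 1–3, white is impossible for Mateo's color.
With clues 1–4, red is impossible for Mateo's color.
With clues 1–5, black is impossible for Mateo's color.
That leaves blue.

blue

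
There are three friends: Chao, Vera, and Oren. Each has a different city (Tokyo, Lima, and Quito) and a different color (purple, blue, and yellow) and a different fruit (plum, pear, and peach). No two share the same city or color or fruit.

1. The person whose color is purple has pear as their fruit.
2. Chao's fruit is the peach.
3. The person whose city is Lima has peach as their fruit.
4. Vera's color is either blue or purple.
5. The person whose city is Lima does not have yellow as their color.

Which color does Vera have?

purple

With clues 1–4, yellow is impossible for Vera's color.
With clues 1–5, blue is impossible for Vera's color.
That leaves purple.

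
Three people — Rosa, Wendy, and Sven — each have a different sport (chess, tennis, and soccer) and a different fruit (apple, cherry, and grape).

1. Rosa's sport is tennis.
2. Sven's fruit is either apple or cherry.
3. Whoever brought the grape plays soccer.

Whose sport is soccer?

Wendy

Clue 1 rules out Rosa for the one with sport soccer.
With clues 1–3, Sven is impossible for the one with sport soccer.
That leaves Wendy.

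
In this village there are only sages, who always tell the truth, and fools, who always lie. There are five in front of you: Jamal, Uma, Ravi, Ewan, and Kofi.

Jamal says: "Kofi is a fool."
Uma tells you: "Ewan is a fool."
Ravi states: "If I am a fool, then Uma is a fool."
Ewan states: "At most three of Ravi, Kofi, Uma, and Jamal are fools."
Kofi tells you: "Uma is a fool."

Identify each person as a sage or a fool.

Consider Jamal. Suppose Jamal is a sage.
Then no assignment of the remaining roles makes every statement match its speaker's type — contradiction.
So Jamal is a fool.
Consider Uma. Suppose Uma is a sage.
Then no assignment of the remaining roles makes every statement match its speaker's type — contradiction.
So Uma is a fool.
With that fixed, Ravi's statement is true, so Ravi is a sage.
With that fixed, Ewan's statement is true, so Ewan is a sage.
With that fixed, Kofi's statement is true, so Kofi is a sage.

Jamal: fool, Uma: fool, Ravi: sage, Ewan: sage, Kofi: sage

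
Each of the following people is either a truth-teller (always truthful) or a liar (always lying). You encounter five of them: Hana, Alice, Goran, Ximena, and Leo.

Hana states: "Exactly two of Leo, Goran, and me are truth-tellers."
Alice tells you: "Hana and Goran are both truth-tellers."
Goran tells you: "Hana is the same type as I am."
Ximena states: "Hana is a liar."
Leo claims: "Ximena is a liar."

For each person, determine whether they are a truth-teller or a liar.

Consider Hana. Suppose Hana is a liar.
Then whichever role Goran has, Goran's statement has the wrong truth value — contradiction.
So Hana is a truth-teller.
With that fixed, Ximena's statement is false, so Ximena is a liar.
With that fixed, Leo's statement is true, so Leo is a truth-teller.
Consider Alice. Suppose Alice is a truth-teller.
Then no assignment of the remaining roles makes every statement match its speaker's type — contradiction.
So Alice is a liar.
Consider Goran. Suppose Goran is a truth-teller.
Then Hana's statement comes out false, contradicting Hana being a truth-teller.
So Goran is a liar.

Hana: truth-teller, Alice: liar, Goran: liar, Ximena: liar, Leo: truth-teller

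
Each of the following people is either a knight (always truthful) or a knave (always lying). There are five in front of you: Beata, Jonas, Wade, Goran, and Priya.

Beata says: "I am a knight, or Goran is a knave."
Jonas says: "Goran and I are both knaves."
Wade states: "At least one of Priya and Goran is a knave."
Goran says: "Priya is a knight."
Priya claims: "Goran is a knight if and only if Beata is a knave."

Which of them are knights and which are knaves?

Consider Beata. Suppose Beata is a knight.
Then no assignment of the remaining roles makes every statement match its speaker's type — contradiction.
So Beata is a knave.
Consider Jonas. Suppose Jonas is a knight.
Then Jonas's own statement would have to be true, but it can't be — contradiction.
So Jonas is a knave.
Consider Wade. Suppose Wade is a knight.
Then no assignment of the remaining roles makes every statement match its speaker's type — contradiction.
So Wade is a knave.
Consider Goran. Suppose Goran is a knave.
Then Beata's statement comes out true, contradicting Beata being a knave.
So Goran is a knight.
With that fixed, Priya's statement is true, so Priya is a knight.

Beata: knave, Jonas: knave, Wade: knave, Goran: knight, Priya: knight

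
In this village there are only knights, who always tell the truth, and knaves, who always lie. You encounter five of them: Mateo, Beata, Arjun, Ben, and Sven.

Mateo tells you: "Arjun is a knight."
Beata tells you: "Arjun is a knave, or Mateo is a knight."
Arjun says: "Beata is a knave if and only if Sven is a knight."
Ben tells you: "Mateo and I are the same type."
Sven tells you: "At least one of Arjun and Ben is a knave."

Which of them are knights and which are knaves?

Mateo: knight, Beata: knight, Arjun: knight, Ben: knight, Sven: knave

Consider Mateo. Suppose Mateo is a knave.
Then whichever role Ben has, Ben's statement has the wrong truth value — contradiction.
So Mateo is a knight.
With that fixed, Beata's statement is true, so Beata is a knight.
Consider Arjun. Suppose Arjun is a knave.
Then Mateo's statement comes out false, contradicting Mateo being a knight.
So Arjun is a knight.
Consider Ben. Suppose Ben is a knave.
Then no assignment of the remaining roles makes every statement match its speaker's type — contradiction.
So Ben is a knight.
With that fixed, Sven's statement is false, so Sven is a knave.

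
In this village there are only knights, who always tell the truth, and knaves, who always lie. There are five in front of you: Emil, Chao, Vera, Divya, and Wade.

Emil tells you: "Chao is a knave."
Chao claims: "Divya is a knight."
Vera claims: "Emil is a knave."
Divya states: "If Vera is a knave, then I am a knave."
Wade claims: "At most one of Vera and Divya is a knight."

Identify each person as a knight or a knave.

Emil: knave, Chao: knight, Vera: knight, Divya: knight, Wade: knave

Consider Emil. Suppose Emil is a knight.
Then no assignment of the remaining roles makes every statement match its speaker's type — contradiction.
So Emil is a knave.
With that fixed, Vera's statement is true, so Vera is a knight.
With that fixed, Divya's statement is true, so Divya is a knight.
With that fixed, Wade's statement is false, so Wade is a knave.
With that fixed, Chao's statement is true, so Chao is a knight.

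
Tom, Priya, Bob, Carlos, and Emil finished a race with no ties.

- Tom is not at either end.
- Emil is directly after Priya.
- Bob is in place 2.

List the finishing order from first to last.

Carlos, Bob, Tom, Priya, Emil

From clue 1: Tom is in {2,3,4}.
From clues 1–3: Carlos → place 1, Bob → place 2, Tom → place 3, Priya → place 4, Emil → place 5.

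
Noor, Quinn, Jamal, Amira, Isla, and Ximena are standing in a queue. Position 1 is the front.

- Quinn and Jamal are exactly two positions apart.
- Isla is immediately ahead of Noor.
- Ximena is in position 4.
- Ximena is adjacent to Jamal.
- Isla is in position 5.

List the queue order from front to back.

From clues 1–2: Noor is in {2,3,5,6}.
From clues 1–3: Ximena → position 4.
From clues 1–4: Noor is in {2,6}.
From clues 1–5: Quinn → position 1, Amira → position 2, Jamal → position 3, Isla → position 5, Noor → position 6.

Quinn, Amira, Jamal, Ximena, Isla, Noor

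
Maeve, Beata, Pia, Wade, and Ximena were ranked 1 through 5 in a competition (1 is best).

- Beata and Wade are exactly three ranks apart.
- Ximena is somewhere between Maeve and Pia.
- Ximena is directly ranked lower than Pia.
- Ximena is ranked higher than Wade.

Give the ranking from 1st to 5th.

From clue 1: Beata is in {1,2,4,5}.
From clues 1–2: Ximena → rank 3.
From clues 1–3: Pia → rank 2, Maeve → rank 5.
From clues 1–4: Beata → rank 1, Wade → rank 4.

Beata, Pia, Ximena, Wade, Maeve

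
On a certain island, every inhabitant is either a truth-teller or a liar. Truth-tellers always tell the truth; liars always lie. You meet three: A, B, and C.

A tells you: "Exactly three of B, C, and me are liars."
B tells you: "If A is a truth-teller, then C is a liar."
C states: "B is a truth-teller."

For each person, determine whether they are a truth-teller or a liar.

Consider A. Suppose A is a truth-teller.
Then A's own statement would have to be true, but it can't be — contradiction.
So A is a liar.
With that fixed, B's statement is true, so B is a truth-teller.
With that fixed, C's statement is true, so C is a truth-teller.

A: liar, B: truth-teller, C: truth-teller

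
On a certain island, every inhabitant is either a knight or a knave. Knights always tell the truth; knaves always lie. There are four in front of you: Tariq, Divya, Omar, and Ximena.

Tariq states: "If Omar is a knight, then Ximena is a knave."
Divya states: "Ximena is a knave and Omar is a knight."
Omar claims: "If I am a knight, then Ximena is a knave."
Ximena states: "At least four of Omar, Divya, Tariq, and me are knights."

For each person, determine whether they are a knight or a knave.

Tariq: knight, Divya: knight, Omar: knight, Ximena: knave

Consider Tariq. Suppose Tariq is a knave.
Then no assignment of the remaining roles makes every statement match its speaker's type — contradiction.
So Tariq is a knight.
Consider Divya. Suppose Divya is a knave.
Then no assignment of the remaining roles makes every statement match its speaker's type — contradiction.
So Divya is a knight.
Consider Omar. Suppose Omar is a knave.
Then Divya's statement comes out false, contradicting Divya being a knight.
So Omar is a knight.
Consider Ximena. Suppose Ximena is a knight.
Then Tariq's statement comes out false, contradicting Tariq being a knight.
So Ximena is a knave.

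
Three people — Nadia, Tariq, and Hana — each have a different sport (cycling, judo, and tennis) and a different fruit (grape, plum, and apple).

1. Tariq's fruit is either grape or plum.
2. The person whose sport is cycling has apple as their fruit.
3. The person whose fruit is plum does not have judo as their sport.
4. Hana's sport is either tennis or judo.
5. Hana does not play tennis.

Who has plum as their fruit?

Tariq

With clues 1–4, Nadia is impossible for the one with fruit plum.
With clues 1–5, Hana is impossible for the one with fruit plum.
That leaves Tariq.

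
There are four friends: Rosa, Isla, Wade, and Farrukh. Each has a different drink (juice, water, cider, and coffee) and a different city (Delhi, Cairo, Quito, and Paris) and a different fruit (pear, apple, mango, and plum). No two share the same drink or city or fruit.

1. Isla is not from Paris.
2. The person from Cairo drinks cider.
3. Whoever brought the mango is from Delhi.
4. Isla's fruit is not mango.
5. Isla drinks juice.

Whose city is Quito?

With clues 1–5, Farrukh, Rosa, and Wade are impossible for the one with city Quito.
That leaves Isla.

Isla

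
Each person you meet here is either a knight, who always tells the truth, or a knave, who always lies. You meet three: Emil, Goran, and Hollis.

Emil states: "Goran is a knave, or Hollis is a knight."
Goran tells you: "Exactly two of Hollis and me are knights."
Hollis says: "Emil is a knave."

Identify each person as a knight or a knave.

Consider Emil. Suppose Emil is a knave.
Then no assignment of the remaining roles makes every statement match its speaker's type — contradiction.
So Emil is a knight.
With that fixed, Hollis's statement is false, so Hollis is a knave.
With that fixed, Goran's statement is false, so Goran is a knave.

Emil: knight, Goran: knave, Hollis: knave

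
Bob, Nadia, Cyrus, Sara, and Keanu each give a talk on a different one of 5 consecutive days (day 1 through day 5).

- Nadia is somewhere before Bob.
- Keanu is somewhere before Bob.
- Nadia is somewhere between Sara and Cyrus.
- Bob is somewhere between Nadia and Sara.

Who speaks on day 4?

With clues 1–3, Nadia is ruled out for day 4.
With clues 1–4, Cyrus, Keanu, and Sara are ruled out for day 4.
So day 4 is Bob.

Bob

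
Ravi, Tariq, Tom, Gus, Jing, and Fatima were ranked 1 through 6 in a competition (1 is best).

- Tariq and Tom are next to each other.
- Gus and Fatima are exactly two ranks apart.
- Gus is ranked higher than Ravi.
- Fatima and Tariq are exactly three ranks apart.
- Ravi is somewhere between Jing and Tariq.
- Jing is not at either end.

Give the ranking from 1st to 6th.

Gus, Jing, Fatima, Ravi, Tom, Tariq

From clues 1–3: Ravi is in {2,3,4,5,6}.
From clues 1–4: Tom is in {1,2,5}.
From clues 1–5: Ravi → rank 4.
From clues 1–6: Gus → rank 1, Jing → rank 2, Fatima → rank 3, Tom → rank 5, Tariq → rank 6.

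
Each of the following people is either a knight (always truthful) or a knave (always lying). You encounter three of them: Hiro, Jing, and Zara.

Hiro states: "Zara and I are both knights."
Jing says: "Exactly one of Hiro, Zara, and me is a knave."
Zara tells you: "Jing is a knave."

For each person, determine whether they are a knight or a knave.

Hiro: knave, Jing: knave, Zara: knight

Consider Hiro. Suppose Hiro is a knight.
Then no assignment of the remaining roles makes every statement match its speaker's type — contradiction.
So Hiro is a knave.
Consider Jing. Suppose Jing is a knight.
Then no assignment of the remaining roles makes every statement match its speaker's type — contradiction.
So Jing is a knave.
With that fixed, Zara's statement is true, so Zara is a knight.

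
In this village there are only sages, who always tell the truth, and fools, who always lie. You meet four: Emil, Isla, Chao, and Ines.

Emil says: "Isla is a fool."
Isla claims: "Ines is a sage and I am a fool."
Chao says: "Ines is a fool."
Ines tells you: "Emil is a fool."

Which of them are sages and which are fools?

Consider Emil. Suppose Emil is a fool.
Then no assignment of the remaining roles makes every statement match its speaker's type — contradiction.
So Emil is a sage.
With that fixed, Ines's statement is false, so Ines is a fool.
With that fixed, Isla's statement is false, so Isla is a fool.
With that fixed, Chao's statement is true, so Chao is a sage.

Emil: sage, Isla: fool, Chao: sage, Ines: fool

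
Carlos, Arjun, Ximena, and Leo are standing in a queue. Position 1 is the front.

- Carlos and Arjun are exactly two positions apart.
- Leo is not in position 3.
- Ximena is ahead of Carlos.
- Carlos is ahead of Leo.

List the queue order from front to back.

From clues 1–2: Ximena is in {2,3,4}.
From clues 1–3: Carlos is in {3,4}.
From clues 1–4: Arjun → position 1, Ximena → position 2, Carlos → position 3, Leo → position 4.

Arjun, Ximena, Carlos, Leo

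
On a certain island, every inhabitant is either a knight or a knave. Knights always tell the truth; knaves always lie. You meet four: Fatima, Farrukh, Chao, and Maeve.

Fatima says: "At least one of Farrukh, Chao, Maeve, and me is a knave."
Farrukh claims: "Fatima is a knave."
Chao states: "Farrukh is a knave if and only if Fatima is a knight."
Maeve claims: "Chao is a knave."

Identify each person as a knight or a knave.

Fatima: knight, Farrukh: knave, Chao: knight, Maeve: knave

Consider Fatima. Suppose Fatima is a knave.
Then Fatima's own statement would have to be false, but it can't be — contradiction.
So Fatima is a knight.
With that fixed, Farrukh's statement is false, so Farrukh is a knave.
With that fixed, Chao's statement is true, so Chao is a knight.
With that fixed, Maeve's statement is false, so Maeve is a knave.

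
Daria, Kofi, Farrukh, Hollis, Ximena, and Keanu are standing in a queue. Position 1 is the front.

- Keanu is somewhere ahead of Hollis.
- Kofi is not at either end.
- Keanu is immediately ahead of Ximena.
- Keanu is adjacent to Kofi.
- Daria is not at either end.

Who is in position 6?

Hollis

With clue 1, Keanu is ruled out for position 6.
With clues 1–2, Kofi is ruled out for position 6.
With clues 1–3, Ximena is ruled out for position 6.
With clues 1–5, Daria and Farrukh are ruled out for position 6.
So position 6 is Hollis.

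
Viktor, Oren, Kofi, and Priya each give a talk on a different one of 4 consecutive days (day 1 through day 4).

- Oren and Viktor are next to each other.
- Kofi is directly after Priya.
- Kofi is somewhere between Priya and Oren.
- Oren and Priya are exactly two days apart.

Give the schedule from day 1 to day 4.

From clues 1–2: Kofi is in {2,4}.
From clues 1–3: Priya → day 1, Kofi → day 2.
From clues 1–4: Oren → day 3, Viktor → day 4.

Priya, Kofi, Oren, Viktor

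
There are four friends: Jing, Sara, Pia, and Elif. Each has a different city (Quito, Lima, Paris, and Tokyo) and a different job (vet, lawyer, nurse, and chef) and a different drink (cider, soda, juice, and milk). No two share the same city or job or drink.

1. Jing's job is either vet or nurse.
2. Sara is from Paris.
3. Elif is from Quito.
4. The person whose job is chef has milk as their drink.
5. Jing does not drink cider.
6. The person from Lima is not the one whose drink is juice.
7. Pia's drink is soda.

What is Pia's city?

Lima

With clues 1–2, Paris is impossible for Pia's city.
With clues 1–3, Quito is impossible for Pia's city.
With clues 1–7, Tokyo is impossible for Pia's city.
That leaves Lima.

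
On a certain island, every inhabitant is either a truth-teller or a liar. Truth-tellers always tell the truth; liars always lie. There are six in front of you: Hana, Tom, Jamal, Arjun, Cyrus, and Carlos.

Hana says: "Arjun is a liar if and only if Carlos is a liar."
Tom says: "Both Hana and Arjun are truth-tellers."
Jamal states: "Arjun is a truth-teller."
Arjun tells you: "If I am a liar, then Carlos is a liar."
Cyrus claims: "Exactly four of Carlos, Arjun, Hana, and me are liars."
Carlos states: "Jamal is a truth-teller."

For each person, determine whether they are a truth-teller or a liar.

Hana: truth-teller, Tom: truth-teller, Jamal: truth-teller, Arjun: truth-teller, Cyrus: liar, Carlos: truth-teller

Consider Hana. Suppose Hana is a liar.
Then no assignment of the remaining roles makes every statement match its speaker's type — contradiction.
So Hana is a truth-teller.
With that fixed, Cyrus's statement is false, so Cyrus is a liar.
Consider Tom. Suppose Tom is a liar.
Then no assignment of the remaining roles makes every statement match its speaker's type — contradiction.
So Tom is a truth-teller.
Consider Jamal. Suppose Jamal is a liar.
Then no assignment of the remaining roles makes every statement match its speaker's type — contradiction.
So Jamal is a truth-teller.
With that fixed, Carlos's statement is true, so Carlos is a truth-teller.
Consider Arjun. Suppose Arjun is a liar.
Then Hana's statement comes out false, contradicting Hana being a truth-teller.
So Arjun is a truth-teller.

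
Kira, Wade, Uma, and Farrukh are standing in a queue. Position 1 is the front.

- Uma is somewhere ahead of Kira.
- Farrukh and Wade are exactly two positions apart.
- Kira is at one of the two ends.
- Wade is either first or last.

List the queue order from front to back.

From clue 1: Kira is in {2,3,4}.
From clues 1–2: Kira is in {3,4}.
From clues 1–3: Uma → position 2, Kira → position 4.
From clues 1–4: Wade → position 1, Farrukh → position 3.

Wade, Uma, Farrukh, Kira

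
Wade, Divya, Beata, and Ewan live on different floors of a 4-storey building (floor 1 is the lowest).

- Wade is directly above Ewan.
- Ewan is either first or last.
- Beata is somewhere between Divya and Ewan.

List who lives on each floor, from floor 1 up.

From clue 1: Wade is in {2,3,4}.
From clues 1–2: Ewan → floor 1, Wade → floor 2.
From clues 1–3: Beata → floor 3, Divya → floor 4.

Ewan, Wade, Beata, Divya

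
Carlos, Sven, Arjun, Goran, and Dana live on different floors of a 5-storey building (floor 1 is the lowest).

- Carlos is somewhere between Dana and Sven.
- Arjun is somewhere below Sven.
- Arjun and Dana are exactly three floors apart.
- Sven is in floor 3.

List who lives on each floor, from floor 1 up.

From clue 1: Carlos is in {2,3,4}.
From clues 1–4: Goran → floor 1, Arjun → floor 2, Sven → floor 3, Carlos → floor 4, Dana → floor 5.

Goran, Arjun, Sven, Carlos, Dana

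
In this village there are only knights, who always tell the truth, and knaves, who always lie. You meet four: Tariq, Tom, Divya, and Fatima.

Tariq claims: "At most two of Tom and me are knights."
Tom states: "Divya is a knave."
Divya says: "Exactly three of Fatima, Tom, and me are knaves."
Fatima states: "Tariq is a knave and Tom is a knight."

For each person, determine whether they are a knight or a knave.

Tariq: knight, Tom: knight, Divya: knave, Fatima: knave

Regardless of anyone's role, Tariq's statement is true, so Tariq is a knight.
With that fixed, Fatima's statement is false, so Fatima is a knave.
Consider Tom. Suppose Tom is a knave.
Then whichever role Divya has, Divya's statement has the wrong truth value — contradiction.
So Tom is a knight.
With that fixed, Divya's statement is false, so Divya is a knave.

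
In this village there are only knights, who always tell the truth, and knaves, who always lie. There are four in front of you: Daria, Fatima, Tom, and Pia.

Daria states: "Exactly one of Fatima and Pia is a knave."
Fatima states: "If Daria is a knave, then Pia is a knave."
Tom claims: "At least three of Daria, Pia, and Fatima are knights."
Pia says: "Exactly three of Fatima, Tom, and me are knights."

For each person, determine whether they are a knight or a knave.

Daria: knight, Fatima: knight, Tom: knave, Pia: knave

Consider Daria. Suppose Daria is a knave.
Then no assignment of the remaining roles makes every statement match its speaker's type — contradiction.
So Daria is a knight.
With that fixed, Fatima's statement is true, so Fatima is a knight.
Consider Tom. Suppose Tom is a knight.
Then no assignment of the remaining roles makes every statement match its speaker's type — contradiction.
So Tom is a knave.
With that fixed, Pia's statement is false, so Pia is a knave.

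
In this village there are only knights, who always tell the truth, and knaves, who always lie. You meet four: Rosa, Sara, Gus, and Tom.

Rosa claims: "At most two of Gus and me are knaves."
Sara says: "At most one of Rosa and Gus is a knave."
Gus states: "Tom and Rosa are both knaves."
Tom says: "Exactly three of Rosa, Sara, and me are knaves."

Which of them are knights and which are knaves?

Regardless of anyone's role, Rosa's statement is true, so Rosa is a knight.
With that fixed, Sara's statement is true, so Sara is a knight.
With that fixed, Gus's statement is false, so Gus is a knave.
With that fixed, Tom's statement is false, so Tom is a knave.

Rosa: knight, Sara: knight, Gus: knave, Tom: knave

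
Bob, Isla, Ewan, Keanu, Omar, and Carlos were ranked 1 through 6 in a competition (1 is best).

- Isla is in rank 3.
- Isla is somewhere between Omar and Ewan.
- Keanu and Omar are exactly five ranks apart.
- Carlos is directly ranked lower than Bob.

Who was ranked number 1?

With clue 1, Isla is ruled out for rank 1.
With clues 1–3, Bob, Carlos, and Ewan are ruled out for rank 1.
With clues 1–4, Omar is ruled out for rank 1.
So rank 1 is Keanu.

Keanu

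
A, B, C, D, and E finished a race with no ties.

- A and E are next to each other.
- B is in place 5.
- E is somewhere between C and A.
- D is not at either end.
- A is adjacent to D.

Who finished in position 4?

D

With clues 1–2, B is ruled out for place 4.
With clues 1–3, E is ruled out for place 4.
With clues 1–5, A and C are ruled out for place 4.
So place 4 is D.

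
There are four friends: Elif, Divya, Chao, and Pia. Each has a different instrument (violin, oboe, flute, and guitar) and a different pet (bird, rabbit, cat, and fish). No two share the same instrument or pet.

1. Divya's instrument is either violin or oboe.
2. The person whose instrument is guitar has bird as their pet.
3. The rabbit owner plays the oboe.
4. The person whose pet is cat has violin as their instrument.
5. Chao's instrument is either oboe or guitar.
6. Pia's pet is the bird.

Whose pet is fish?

With clues 1–4, Divya is impossible for the one with pet fish.
With clues 1–5, Chao is impossible for the one with pet fish.
With clues 1–6, Pia is impossible for the one with pet fish.
That leaves Elif.

Elif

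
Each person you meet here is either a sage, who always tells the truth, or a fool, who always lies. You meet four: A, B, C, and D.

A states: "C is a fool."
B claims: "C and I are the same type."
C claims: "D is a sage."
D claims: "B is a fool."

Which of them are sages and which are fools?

A: fool, B: fool, C: sage, D: sage

Consider A. Suppose A is a sage.
Then no assignment of the remaining roles makes every statement match its speaker's type — contradiction.
So A is a fool.
Consider B. Suppose B is a sage.
Then no assignment of the remaining roles makes every statement match its speaker's type — contradiction.
So B is a fool.
With that fixed, D's statement is true, so D is a sage.
With that fixed, C's statement is true, so C is a sage.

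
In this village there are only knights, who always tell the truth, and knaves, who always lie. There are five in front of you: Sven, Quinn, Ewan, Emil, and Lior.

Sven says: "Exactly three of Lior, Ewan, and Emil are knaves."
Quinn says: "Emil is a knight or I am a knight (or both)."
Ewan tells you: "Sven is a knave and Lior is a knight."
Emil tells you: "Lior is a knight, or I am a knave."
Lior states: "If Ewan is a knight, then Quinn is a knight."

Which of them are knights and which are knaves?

Consider Sven. Suppose Sven is a knight.
Then no assignment of the remaining roles makes every statement match its speaker's type — contradiction.
So Sven is a knave.
Consider Quinn. Suppose Quinn is a knave.
Then no assignment of the remaining roles makes every statement match its speaker's type — contradiction.
So Quinn is a knight.
With that fixed, Lior's statement is true, so Lior is a knight.
With that fixed, Ewan's statement is true, so Ewan is a knight.
With that fixed, Emil's statement is true, so Emil is a knight.

Sven: knave, Quinn: knight, Ewan: knight, Emil: knight, Lior: knight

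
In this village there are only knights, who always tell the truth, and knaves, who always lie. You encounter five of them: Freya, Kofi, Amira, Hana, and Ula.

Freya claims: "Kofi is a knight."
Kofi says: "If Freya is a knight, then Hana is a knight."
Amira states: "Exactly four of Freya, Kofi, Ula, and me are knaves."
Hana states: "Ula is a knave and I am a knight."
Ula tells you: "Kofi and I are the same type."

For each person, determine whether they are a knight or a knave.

Consider Freya. Suppose Freya is a knave.
Then no assignment of the remaining roles makes every statement match its speaker's type — contradiction.
So Freya is a knight.
With that fixed, Amira's statement is false, so Amira is a knave.
Consider Kofi. Suppose Kofi is a knave.
Then Freya's statement comes out false, contradicting Freya being a knight.
So Kofi is a knight.
Consider Hana. Suppose Hana is a knave.
Then Kofi's statement comes out false, contradicting Kofi being a knight.
So Hana is a knight.
Consider Ula. Suppose Ula is a knight.
Then Hana's statement comes out false, contradicting Hana being a knight.
So Ula is a knave.

Freya: knight, Kofi: knight, Amira: knave, Hana: knight, Ula: knave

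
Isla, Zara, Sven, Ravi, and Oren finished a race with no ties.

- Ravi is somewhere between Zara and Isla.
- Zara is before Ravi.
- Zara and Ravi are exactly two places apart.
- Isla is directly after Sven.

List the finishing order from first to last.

From clue 1: Ravi is in {2,3,4}.
From clues 1–2: Isla is in {3,4,5}.
From clues 1–3: Isla is in {4,5}.
From clues 1–4: Zara → place 1, Oren → place 2, Ravi → place 3, Sven → place 4, Isla → place 5.

Zara, Oren, Ravi, Sven, Isla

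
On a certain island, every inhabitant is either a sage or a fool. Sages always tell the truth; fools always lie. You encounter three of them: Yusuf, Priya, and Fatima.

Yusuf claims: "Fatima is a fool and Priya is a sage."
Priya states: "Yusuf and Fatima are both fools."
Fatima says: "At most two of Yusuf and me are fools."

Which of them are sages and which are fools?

Regardless of anyone's role, Fatima's statement is true, so Fatima is a sage.
With that fixed, Yusuf's statement is false, so Yusuf is a fool.
With that fixed, Priya's statement is false, so Priya is a fool.

Yusuf: fool, Priya: fool, Fatima: sage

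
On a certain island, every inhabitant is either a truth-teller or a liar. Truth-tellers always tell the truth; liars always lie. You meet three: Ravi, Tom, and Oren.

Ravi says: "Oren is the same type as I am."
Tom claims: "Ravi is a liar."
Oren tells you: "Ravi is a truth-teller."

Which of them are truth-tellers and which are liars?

Ravi: truth-teller, Tom: liar, Oren: truth-teller

Consider Ravi. Suppose Ravi is a liar.
Then no assignment of the remaining roles makes every statement match its speaker's type — contradiction.
So Ravi is a truth-teller.
With that fixed, Tom's statement is false, so Tom is a liar.
With that fixed, Oren's statement is true, so Oren is a truth-teller.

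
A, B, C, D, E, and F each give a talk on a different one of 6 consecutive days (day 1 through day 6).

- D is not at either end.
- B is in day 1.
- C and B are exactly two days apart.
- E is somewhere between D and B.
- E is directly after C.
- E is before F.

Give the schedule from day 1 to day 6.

B, A, C, E, D, F

From clue 1: D is in {2,3,4,5}.
From clues 1–2: B → day 1.
From clues 1–3: C → day 3.
From clues 1–4: D is in {4,5}.
From clues 1–5: E → day 4, D → day 5.
From clues 1–6: A → day 2, F → day 6.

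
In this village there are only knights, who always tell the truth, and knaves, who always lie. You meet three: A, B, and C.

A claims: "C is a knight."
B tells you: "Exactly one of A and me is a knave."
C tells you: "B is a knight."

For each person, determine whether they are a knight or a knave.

A: knave, B: knave, C: knave

Consider A. Suppose A is a knight.
Then whichever role B has, B's statement has the wrong truth value — contradiction.
So A is a knave.
Consider B. Suppose B is a knight.
Then no assignment of the remaining roles makes every statement match its speaker's type — contradiction.
So B is a knave.
With that fixed, C's statement is false, so C is a knave.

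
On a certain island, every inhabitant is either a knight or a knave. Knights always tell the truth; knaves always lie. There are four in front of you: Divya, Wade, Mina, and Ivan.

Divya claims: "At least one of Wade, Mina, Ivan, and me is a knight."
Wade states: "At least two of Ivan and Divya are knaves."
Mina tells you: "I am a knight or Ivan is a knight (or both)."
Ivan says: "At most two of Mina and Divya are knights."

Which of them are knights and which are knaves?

Divya: knight, Wade: knave, Mina: knight, Ivan: knight

Regardless of anyone's role, Ivan's statement is true, so Ivan is a knight.
With that fixed, Divya's statement is true, so Divya is a knight.
With that fixed, Wade's statement is false, so Wade is a knave.
With that fixed, Mina's statement is true, so Mina is a knight.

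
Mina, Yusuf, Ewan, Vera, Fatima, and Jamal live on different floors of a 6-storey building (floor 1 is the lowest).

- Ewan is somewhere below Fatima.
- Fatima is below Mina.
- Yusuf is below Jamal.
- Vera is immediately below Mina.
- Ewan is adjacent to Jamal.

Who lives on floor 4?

Fatima

With clues 1–4, Ewan and Yusuf are ruled out for floor 4.
With clues 1–5, Jamal, Mina, and Vera are ruled out for floor 4.
So floor 4 is Fatima.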